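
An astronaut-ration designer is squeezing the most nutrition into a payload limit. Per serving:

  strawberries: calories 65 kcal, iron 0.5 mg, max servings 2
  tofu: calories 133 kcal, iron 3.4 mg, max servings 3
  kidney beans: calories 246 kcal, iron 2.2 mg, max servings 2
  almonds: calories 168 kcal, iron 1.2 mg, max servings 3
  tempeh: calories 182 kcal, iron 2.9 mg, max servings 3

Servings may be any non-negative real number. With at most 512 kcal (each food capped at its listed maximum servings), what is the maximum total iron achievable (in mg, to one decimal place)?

Iron per kcal: tofu 0.02556, tempeh 0.01593, kidney beans 0.008943, strawberries 0.007692, almonds 0.007143.
Take 3 servings of tofu: uses 399 kcal, +10.2 mg iron (running total 10.2 mg).
Take 0.6209 servings of tempeh: uses 113 kcal, +1.8 mg iron (running total 12.0 mg).
Greedy by best ratio exhausts the calories allowance optimally: 12.0 mg.

12.0 mg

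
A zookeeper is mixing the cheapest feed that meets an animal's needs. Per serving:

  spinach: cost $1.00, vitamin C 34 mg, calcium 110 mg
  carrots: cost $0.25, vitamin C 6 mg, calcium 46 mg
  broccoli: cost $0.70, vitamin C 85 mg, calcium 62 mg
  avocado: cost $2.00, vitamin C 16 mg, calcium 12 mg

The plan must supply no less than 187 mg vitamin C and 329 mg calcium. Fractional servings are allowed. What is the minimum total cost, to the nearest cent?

Compare the cost at each extreme point of the feasible region.
spinach only: max(187/34, 329/110) = 5.5 servings → $5.50.
carrots only: max(187/6, 329/46) = 31.17 servings → $7.79.
broccoli only: max(187/85, 329/62) = 5.306 servings → $3.71.
avocado only: max(187/16, 329/12) = 27.42 servings → $54.83.
spinach + carrots: the both-tight solution has a negative serving — not a feasible corner.
spinach + broccoli with both tight: 2.261 servings and 1.296 servings → $3.17.
spinach + avocado with both tight: 2.234 servings and 6.941 servings → $16.12.
carrots + broccoli with both tight: 4.627 servings and 1.873 servings → $2.47.
carrots + avocado with both tight: 4.548 servings and 9.982 servings → $21.10.
broccoli + avocado: intersection lies outside the first quadrant.
The minimum over all feasible corners is $2.47.

$2.47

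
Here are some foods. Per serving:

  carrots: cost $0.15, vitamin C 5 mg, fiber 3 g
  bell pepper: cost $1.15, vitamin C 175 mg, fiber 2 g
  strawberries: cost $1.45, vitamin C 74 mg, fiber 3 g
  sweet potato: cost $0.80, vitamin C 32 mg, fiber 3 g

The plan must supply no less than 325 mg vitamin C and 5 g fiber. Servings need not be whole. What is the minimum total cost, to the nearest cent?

$2.19

For a min-cost LP with two ≥-constraints, a basic feasible solution has at most two positive variables.
carrots only: max(325/5, 5/3) = 65 servings → $9.75.
bell pepper only: max(325/175, 5/2) = 2.5 servings → $2.88.
strawberries only: max(325/74, 5/3) = 4.392 servings → $6.37.
sweet potato only: max(325/32, 5/3) = 10.16 servings → $8.12.
carrots + bell pepper with both tight: 0.4369 servings and 1.845 servings → $2.19.
carrots + strawberries: intersection lies outside the first quadrant.
carrots + sweet potato with both targets exact would need a negative amount; discard.
bell pepper + strawberries with both tight: 1.605 servings and 0.5968 servings → $2.71.
bell pepper + sweet potato with both tight: 1.768 servings and 0.4881 servings → $2.42.
strawberries + sweet potato: the both-tight solution has a negative serving — not a feasible corner.
So the least-cost plan costs $2.19.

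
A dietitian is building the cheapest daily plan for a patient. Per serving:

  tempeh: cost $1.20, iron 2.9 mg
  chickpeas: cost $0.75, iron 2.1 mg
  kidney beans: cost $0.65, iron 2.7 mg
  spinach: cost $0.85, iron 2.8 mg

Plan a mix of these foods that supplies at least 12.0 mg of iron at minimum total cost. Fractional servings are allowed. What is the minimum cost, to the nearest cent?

Cost per mg of iron: kidney beans $0.2407, spinach $0.3036, chickpeas $0.3571, tempeh $0.4138.
With no serving limits, use only kidney beans: 12.0 mg / 2.7 mg = 4.444 servings × $0.65 = $2.89.

$2.89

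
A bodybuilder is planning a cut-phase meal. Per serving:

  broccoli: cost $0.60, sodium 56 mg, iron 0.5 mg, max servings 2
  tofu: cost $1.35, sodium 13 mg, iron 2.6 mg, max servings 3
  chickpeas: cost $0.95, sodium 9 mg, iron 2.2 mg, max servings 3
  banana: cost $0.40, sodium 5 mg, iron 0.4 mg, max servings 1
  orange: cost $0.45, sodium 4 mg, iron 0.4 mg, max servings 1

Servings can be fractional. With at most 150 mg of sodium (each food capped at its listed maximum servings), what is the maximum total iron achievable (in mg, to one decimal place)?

Iron per mg sodium: chickpeas 0.2444, tofu 0.2, orange 0.1, banana 0.08, broccoli 0.008929.
Take 3 servings of chickpeas: uses 27 mg sodium, +6.6 mg iron (running total 6.6 mg).
Take 3 servings of tofu: uses 39 mg sodium, +7.8 mg iron (running total 14.4 mg).
Take 1 serving of orange: uses 4 mg sodium, +0.4 mg iron (running total 14.8 mg).
Take 1 serving of banana: uses 5 mg sodium, +0.4 mg iron (running total 15.2 mg).
Take 1.339 servings of broccoli: uses 75 mg sodium, +0.7 mg iron (running total 15.9 mg).
Filling greedily by iron-per-mg sodium is optimal for one linear limit, giving 15.9 mg.

15.9 mg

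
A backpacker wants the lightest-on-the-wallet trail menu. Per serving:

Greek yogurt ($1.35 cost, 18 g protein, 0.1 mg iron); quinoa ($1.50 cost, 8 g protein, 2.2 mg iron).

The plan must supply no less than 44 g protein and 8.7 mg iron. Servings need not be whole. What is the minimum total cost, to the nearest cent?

An LP optimum is at a vertex; with two nutrient constraints at most two foods are used. Check each candidate.
Greek yogurt only: max(44/18, 8.7/0.1) = 87 servings → $117.45.
quinoa only: max(44/8, 8.7/2.2) = 5.5 servings → $8.25.
Greek yogurt + quinoa with both tight: 0.701 servings and 3.923 servings → $6.83.
Cheapest feasible corner: $6.83.

$6.83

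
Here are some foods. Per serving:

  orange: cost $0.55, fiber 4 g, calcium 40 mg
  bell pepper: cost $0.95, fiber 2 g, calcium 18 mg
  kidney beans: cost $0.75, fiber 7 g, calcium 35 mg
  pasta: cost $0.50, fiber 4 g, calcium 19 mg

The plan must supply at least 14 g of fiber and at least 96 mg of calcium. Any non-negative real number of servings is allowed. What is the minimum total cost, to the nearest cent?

$1.66

The cheapest plan sits at a corner of the feasible region — with two constraints it uses at most two foods.
orange only: max(14/4, 96/40) = 3.5 servings → $1.93.
bell pepper only: max(14/2, 96/18) = 7 servings → $6.65.
kidney beans only: max(14/7, 96/35) = 2.743 servings → $2.06.
pasta only: max(14/4, 96/19) = 5.053 servings → $2.53.
orange + bell pepper: intersection lies outside the first quadrant.
orange + kidney beans with both tight: 1.3 servings and 1.257 servings → $1.66.
orange + pasta with both tight: 1.405 servings and 2.095 servings → $1.82.
bell pepper + kidney beans with both tight: 3.25 servings and 1.071 servings → $3.89.
bell pepper + pasta with both tight: 3.471 servings and 1.765 servings → $4.18.
kidney beans + pasta with both targets exact would need a negative amount; discard.
The minimum over all feasible corners is $1.66.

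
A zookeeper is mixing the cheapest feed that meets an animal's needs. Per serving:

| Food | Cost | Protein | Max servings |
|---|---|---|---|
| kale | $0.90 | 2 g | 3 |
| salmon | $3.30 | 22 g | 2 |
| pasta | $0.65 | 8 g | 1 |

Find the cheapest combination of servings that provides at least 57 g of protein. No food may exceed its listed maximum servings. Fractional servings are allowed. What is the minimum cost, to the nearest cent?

$9.50

Cost per g of protein: pasta $0.0813, salmon $0.1500, kale $0.4500.
Take 1 serving of pasta: +8.0 g protein for $0.65 (total $0.65, still need 49.0 g).
Take 2 servings of salmon: +44.0 g protein for $6.60 (total $7.25, still need 5.0 g).
Take 2.5 servings of kale: +5.0 g protein for $2.25 (total $9.50, still need 0.0 g).
Filling from the cheapest source first is optimal under one linear minimum: $9.50.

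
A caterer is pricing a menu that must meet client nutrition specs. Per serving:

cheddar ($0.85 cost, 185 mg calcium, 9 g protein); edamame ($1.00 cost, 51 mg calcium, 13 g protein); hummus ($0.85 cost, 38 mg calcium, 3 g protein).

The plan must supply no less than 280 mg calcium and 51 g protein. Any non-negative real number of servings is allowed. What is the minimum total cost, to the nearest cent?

At the optimum either one food covers both requirements or two foods hit both targets exactly; no other combination can be cheaper.
cheddar only: max(280/185, 51/9) = 5.667 servings → $4.82.
edamame only: max(280/51, 51/13) = 5.49 servings → $5.49.
hummus only: max(280/38, 51/3) = 17 servings → $14.45.
cheddar + edamame with both tight: 0.5339 servings and 3.553 servings → $4.01.
cheddar + hummus: the both-tight solution has a negative serving — not a feasible corner.
edamame + hummus with both tight: 3.22 servings and 3.047 servings → $5.81.
So the least-cost plan costs $4.01.

$4.01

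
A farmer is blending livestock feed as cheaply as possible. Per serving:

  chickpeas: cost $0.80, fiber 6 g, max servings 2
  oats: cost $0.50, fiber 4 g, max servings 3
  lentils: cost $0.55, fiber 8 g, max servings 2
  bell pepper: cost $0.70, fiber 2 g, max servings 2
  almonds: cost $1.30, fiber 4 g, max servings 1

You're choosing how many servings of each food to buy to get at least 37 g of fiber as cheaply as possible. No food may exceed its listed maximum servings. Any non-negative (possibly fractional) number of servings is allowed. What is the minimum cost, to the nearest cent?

Cost per g of fiber: lentils $0.0688, oats $0.1250, chickpeas $0.1333, almonds $0.3250, bell pepper $0.3500.
Take 2 servings of lentils: +16.0 g fiber for $1.10 (total $1.10, still need 21.0 g).
Take 3 servings of oats: +12.0 g fiber for $1.50 (total $2.60, still need 9.0 g).
Take 1.5 servings of chickpeas: +9.0 g fiber for $1.20 (total $3.80, still need 0.0 g).
Greedy by cheapest-per-g is optimal for a single linear constraint, so the minimum cost is $3.80.

$3.80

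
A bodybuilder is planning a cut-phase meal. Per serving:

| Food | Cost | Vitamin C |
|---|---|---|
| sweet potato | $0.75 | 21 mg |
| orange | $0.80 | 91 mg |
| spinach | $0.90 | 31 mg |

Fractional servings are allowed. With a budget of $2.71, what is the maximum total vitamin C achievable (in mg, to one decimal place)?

Vitamin C per dollar: orange 113.8, spinach 34.44, sweet potato 28.
With no serving limits, spend the whole cost allowance on orange: $2.71 / $0.80 × 91 mg = 308.3 mg.

308.3 mg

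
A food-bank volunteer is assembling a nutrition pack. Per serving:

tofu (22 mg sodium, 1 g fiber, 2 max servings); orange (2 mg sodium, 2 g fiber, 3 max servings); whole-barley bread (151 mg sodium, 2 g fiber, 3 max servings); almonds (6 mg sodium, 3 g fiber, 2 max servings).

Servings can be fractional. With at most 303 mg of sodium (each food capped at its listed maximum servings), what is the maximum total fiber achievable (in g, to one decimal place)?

Fiber per mg sodium: orange 1, almonds 0.5, tofu 0.04545, whole-barley bread 0.01325.
Take 3 servings of orange: uses 6 mg sodium, +6.0 g fiber (running total 6.0 g).
Take 2 servings of almonds: uses 12 mg sodium, +6.0 g fiber (running total 12.0 g).
Take 2 servings of tofu: uses 44 mg sodium, +2.0 g fiber (running total 14.0 g).
Take 1.596 servings of whole-barley bread: uses 241 mg sodium, +3.2 g fiber (running total 17.2 g).
Filling greedily by fiber-per-mg sodium is optimal for one linear limit, giving 17.2 g.

17.2 g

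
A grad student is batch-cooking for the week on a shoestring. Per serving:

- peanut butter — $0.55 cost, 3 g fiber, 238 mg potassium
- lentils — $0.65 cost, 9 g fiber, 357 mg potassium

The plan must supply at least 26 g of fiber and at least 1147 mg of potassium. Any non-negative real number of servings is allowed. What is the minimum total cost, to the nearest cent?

$2.09

A basic optimal solution has at most two foods positive. Try each food alone and each pair with both targets met exactly.
peanut butter only: max(26/3, 1147/238) = 8.667 servings → $4.77.
lentils only: max(26/9, 1147/357) = 3.213 servings → $2.09.
peanut butter + lentils with both tight: 0.972 servings and 2.565 servings → $2.20.
Cheapest feasible corner: $2.09.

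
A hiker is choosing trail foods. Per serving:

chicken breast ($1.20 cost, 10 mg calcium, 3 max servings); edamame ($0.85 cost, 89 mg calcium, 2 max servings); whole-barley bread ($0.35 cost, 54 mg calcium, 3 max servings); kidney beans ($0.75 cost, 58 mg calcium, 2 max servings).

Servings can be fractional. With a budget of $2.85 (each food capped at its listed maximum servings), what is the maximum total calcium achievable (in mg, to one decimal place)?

347.7 mg

Calcium per dollar: whole-barley bread 154.3, edamame 104.7, kidney beans 77.33, chicken breast 8.333.
Take 3 servings of whole-barley bread: spends $1.05, +162.0 mg calcium (running total 162.0 mg).
Take 2 servings of edamame: spends $1.70, +178.0 mg calcium (running total 340.0 mg).
Take 0.1333 servings of kidney beans: spends $0.10, +7.7 mg calcium (running total 347.7 mg).
Filling greedily by calcium-per-dollar is optimal for one linear limit, giving 347.7 mg.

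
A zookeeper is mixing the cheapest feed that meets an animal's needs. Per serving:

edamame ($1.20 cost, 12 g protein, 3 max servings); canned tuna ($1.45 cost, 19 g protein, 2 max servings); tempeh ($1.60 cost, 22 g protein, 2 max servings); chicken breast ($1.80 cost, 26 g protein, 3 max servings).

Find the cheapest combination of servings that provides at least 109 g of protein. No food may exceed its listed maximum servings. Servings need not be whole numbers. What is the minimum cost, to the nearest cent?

Cost per g of protein: chicken breast $0.0692, tempeh $0.0727, canned tuna $0.0763, edamame $0.1000.
Take 3 servings of chicken breast: +78.0 g protein for $5.40 (total $5.40, still need 31.0 g).
Take 1.409 servings of tempeh: +31.0 g protein for $2.25 (total $7.65, still need 0.0 g).
Greedy by cheapest-per-g is optimal for a single linear constraint, so the minimum cost is $7.65.

$7.65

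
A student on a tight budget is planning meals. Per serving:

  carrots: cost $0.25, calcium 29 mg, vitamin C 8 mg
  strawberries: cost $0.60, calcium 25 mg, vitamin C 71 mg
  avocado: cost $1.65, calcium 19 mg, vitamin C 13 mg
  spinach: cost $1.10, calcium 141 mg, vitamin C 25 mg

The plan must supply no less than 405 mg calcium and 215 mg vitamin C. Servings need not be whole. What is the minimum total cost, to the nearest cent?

$4.03

Compare the cost at each extreme point of the feasible region.
carrots only: max(405/29, 215/8) = 26.88 servings → $6.72.
strawberries only: max(405/25, 215/71) = 16.2 servings → $9.72.
avocado only: max(405/19, 215/13) = 21.32 servings → $35.17.
spinach only: max(405/141, 215/25) = 8.6 servings → $9.46.
carrots + strawberries with both tight: 12.58 servings and 1.611 servings → $4.11.
carrots + avocado with both tight: 5.244 servings and 13.31 servings → $23.27.
carrots + spinach with both targets exact would need a negative amount; discard.
strawberries + avocado: intersection lies outside the first quadrant.
strawberries + spinach with both tight: 2.151 servings and 2.491 servings → $4.03.
avocado + spinach with both tight: 14.87 servings and 0.8689 servings → $25.49.
So the least-cost plan costs $4.03.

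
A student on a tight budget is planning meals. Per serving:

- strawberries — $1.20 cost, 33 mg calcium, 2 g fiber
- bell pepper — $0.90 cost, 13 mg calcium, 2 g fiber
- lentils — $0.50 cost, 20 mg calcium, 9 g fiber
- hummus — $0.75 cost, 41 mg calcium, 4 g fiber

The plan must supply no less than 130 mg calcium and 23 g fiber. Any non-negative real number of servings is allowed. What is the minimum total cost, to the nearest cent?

$2.57

A basic optimal solution has at most two foods positive. Try each food alone and each pair with both targets met exactly.
strawberries only: max(130/33, 23/2) = 11.5 servings → $13.80.
bell pepper only: max(130/13, 23/2) = 11.5 servings → $10.35.
lentils only: max(130/20, 23/9) = 6.5 servings → $3.25.
hummus only: max(130/41, 23/4) = 5.75 servings → $4.31.
strawberries + bell pepper: intersection lies outside the first quadrant.
strawberries + lentils with both tight: 2.763 servings and 1.942 servings → $4.29.
strawberries + hummus: intersection lies outside the first quadrant.
bell pepper + lentils with both tight: 9.221 servings and 0.5065 servings → $8.55.
bell pepper + hummus: the both-tight solution has a negative serving — not a feasible corner.
lentils + hummus with both tight: 1.464 servings and 2.457 servings → $2.57.
Cheapest feasible corner: $2.57.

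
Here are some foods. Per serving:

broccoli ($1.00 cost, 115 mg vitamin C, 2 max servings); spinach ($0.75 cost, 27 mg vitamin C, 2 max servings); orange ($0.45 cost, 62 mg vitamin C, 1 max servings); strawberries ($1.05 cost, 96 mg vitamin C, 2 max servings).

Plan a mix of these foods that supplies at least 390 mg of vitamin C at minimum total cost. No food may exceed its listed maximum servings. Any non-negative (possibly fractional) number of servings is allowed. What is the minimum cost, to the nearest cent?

$3.52

Cost per mg of vitamin C: orange $0.0073, broccoli $0.0087, strawberries $0.0109, spinach $0.0278.
Take 1 serving of orange: +62.0 mg vitamin C for $0.45 (total $0.45, still need 328.0 mg).
Take 2 servings of broccoli: +230.0 mg vitamin C for $2.00 (total $2.45, still need 98.0 mg).
Take 1.021 servings of strawberries: +98.0 mg vitamin C for $1.07 (total $3.52, still need 0.0 mg).
Greedy by cheapest-per-mg is optimal for a single linear constraint, so the minimum cost is $3.52.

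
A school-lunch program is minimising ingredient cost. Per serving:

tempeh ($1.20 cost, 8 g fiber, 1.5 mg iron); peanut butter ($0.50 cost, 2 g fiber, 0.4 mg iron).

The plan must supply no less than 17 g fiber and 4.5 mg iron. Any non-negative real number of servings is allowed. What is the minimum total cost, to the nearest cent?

tempeh only: max(17/8, 4.5/1.5) = 3 servings → $3.60.
peanut butter only: max(17/2, 4.5/0.4) = 11.25 servings → $5.62.
tempeh + peanut butter: intersection lies outside the first quadrant.
The minimum over all feasible corners is $3.60.

$3.60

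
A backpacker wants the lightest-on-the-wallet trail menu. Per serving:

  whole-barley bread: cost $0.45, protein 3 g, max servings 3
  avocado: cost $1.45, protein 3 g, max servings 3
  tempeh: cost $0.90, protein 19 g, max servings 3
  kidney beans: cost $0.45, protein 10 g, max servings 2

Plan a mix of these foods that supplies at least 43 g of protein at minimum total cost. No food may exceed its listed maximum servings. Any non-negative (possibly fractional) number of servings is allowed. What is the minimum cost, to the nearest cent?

$1.99

Cost per g of protein: kidney beans $0.0450, tempeh $0.0474, whole-barley bread $0.1500, avocado $0.4833.
Take 2 servings of kidney beans: +20.0 g protein for $0.90 (total $0.90, still need 23.0 g).
Take 1.211 servings of tempeh: +23.0 g protein for $1.09 (total $1.99, still need 0.0 g).
Greedy by cheapest-per-g is optimal for a single linear constraint, so the minimum cost is $1.99.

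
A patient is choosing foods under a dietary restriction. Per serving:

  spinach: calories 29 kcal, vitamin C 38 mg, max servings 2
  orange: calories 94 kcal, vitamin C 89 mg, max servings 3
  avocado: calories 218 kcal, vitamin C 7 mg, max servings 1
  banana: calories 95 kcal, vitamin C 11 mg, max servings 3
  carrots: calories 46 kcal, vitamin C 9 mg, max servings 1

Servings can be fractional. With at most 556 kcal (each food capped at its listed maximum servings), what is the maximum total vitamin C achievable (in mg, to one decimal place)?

371.7 mg

Vitamin C per kcal: spinach 1.31, orange 0.9468, carrots 0.1957, banana 0.1158, avocado 0.03211.
Take 2 servings of spinach: uses 58 kcal, +76.0 mg vitamin C (running total 76.0 mg).
Take 3 servings of orange: uses 282 kcal, +267.0 mg vitamin C (running total 343.0 mg).
Take 1 serving of carrots: uses 46 kcal, +9.0 mg vitamin C (running total 352.0 mg).
Take 1.789 servings of banana: uses 170 kcal, +19.7 mg vitamin C (running total 371.7 mg).
Filling greedily by vitamin C-per-kcal is optimal for one linear limit, giving 371.7 mg.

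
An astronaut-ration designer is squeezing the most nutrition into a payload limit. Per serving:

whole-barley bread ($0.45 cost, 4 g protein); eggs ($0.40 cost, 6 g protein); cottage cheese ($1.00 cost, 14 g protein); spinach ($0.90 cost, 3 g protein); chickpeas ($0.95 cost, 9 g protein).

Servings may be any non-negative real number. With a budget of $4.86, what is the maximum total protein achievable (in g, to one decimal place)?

Protein per dollar: eggs 15, cottage cheese 14, chickpeas 9.474, whole-barley bread 8.889, spinach 3.333.
With no serving limits, spend the whole cost allowance on eggs: $4.86 / $0.40 × 6 g = 72.9 g.

72.9 g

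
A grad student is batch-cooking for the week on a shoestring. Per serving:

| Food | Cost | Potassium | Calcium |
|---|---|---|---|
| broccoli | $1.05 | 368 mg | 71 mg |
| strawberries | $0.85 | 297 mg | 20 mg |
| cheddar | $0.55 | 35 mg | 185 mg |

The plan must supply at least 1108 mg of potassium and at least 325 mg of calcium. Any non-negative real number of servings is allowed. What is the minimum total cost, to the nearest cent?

An LP optimum is at a vertex; with two nutrient constraints at most two foods are used. Check each candidate.
broccoli only: max(1108/368, 325/71) = 4.577 servings → $4.81.
strawberries only: max(1108/297, 325/20) = 16.25 servings → $13.81.
cheddar only: max(1108/35, 325/185) = 31.66 servings → $17.41.
broccoli + strawberries: intersection lies outside the first quadrant.
broccoli + cheddar with both tight: 2.952 servings and 0.624 servings → $3.44.
strawberries + cheddar with both tight: 3.569 servings and 1.371 servings → $3.79.
Cheapest feasible corner: $3.44.

$3.44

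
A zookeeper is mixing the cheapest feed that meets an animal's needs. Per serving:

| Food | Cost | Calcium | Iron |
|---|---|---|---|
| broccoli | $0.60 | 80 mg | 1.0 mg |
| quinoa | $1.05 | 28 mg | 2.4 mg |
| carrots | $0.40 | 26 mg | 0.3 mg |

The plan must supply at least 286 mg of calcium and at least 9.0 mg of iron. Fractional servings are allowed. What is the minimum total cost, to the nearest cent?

With two linear requirements the optimum uses one or two foods; enumerate the corners.
broccoli only: max(286/80, 9.0/1.0) = 9 servings → $5.40.
quinoa only: max(286/28, 9.0/2.4) = 10.21 servings → $10.72.
carrots only: max(286/26, 9.0/0.3) = 30 servings → $12.00.
broccoli + quinoa with both tight: 2.649 servings and 2.646 servings → $4.37.
broccoli + carrots: the both-tight solution has a negative serving — not a feasible corner.
quinoa + carrots with both tight: 2.744 servings and 8.044 servings → $6.10.
The minimum over all feasible corners is $4.37.

$4.37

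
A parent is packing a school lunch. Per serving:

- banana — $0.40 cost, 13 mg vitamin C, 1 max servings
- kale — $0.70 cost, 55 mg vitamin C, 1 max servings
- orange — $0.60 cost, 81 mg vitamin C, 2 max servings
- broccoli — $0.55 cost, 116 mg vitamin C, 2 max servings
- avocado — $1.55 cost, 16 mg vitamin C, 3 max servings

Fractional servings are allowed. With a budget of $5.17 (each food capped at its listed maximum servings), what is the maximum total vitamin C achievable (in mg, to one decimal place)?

Vitamin C per dollar: broccoli 210.9, orange 135, kale 78.57, banana 32.5, avocado 10.32.
Take 2 servings of broccoli: spends $1.10, +232.0 mg vitamin C (running total 232.0 mg).
Take 2 servings of orange: spends $1.20, +162.0 mg vitamin C (running total 394.0 mg).
Take 1 serving of kale: spends $0.70, +55.0 mg vitamin C (running total 449.0 mg).
Take 1 serving of banana: spends $0.40, +13.0 mg vitamin C (running total 462.0 mg).
Take 1.142 servings of avocado: spends $1.77, +18.3 mg vitamin C (running total 480.3 mg).
Filling greedily by vitamin C-per-dollar is optimal for one linear limit, giving 480.3 mg.

480.3 mg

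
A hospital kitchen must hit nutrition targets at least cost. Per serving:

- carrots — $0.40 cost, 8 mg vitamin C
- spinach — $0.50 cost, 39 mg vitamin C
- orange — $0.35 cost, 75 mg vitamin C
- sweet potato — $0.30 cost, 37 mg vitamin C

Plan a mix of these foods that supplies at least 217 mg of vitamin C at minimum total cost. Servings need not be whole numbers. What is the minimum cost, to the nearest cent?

Cost per mg of vitamin C: orange $0.0047, sweet potato $0.0081, spinach $0.0128, carrots $0.0500.
With no serving limits, use only orange: 217 mg / 75 mg = 2.893 servings × $0.35 = $1.01.

$1.01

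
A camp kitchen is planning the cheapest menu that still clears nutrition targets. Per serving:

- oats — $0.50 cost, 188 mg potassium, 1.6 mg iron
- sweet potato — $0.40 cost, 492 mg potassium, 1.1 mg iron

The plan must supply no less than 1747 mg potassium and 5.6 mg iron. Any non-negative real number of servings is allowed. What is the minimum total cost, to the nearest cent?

$1.92

Check every corner: each single food scaled to meet both minima, and each pair solved so both constraints bind.
oats only: max(1747/188, 5.6/1.6) = 9.293 servings → $4.65.
sweet potato only: max(1747/492, 5.6/1.1) = 5.091 servings → $2.04.
oats + sweet potato with both tight: 1.436 servings and 3.002 servings → $1.92.
So the least-cost plan costs $1.92.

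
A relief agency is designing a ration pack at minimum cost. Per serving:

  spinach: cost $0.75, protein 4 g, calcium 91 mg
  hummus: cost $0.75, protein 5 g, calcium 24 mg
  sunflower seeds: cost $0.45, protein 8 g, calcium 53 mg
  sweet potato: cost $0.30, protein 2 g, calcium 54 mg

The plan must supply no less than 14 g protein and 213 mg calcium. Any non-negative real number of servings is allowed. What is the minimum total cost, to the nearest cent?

A basic optimal solution has at most two foods positive. Try each food alone and each pair with both targets met exactly.
spinach only: max(14/4, 213/91) = 3.5 servings → $2.62.
hummus only: max(14/5, 213/24) = 8.875 servings → $6.66.
sunflower seeds only: max(14/8, 213/53) = 4.019 servings → $1.81.
sweet potato only: max(14/2, 213/54) = 7 servings → $2.10.
spinach + hummus with both tight: 2.031 servings and 1.175 servings → $2.40.
spinach + sunflower seeds with both tight: 1.864 servings and 0.8178 servings → $1.77.
spinach + sweet potato: intersection lies outside the first quadrant.
hummus + sunflower seeds: the both-tight solution has a negative serving — not a feasible corner.
hummus + sweet potato with both tight: 1.486 servings and 3.284 servings → $2.10.
sunflower seeds + sweet potato with both tight: 1.012 servings and 2.951 servings → $1.34.
The minimum over all feasible corners is $1.34.

$1.34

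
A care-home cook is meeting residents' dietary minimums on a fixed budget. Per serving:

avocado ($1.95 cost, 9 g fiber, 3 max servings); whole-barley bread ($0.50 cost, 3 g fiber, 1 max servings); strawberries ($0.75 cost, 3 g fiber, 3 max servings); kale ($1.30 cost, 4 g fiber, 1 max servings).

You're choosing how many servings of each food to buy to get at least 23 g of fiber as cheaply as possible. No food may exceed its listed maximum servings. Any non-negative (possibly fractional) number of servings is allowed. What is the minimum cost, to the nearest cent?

Cost per g of fiber: whole-barley bread $0.1667, avocado $0.2167, strawberries $0.2500, kale $0.3250.
Take 1 serving of whole-barley bread: +3.0 g fiber for $0.50 (total $0.50, still need 20.0 g).
Take 2.222 servings of avocado: +20.0 g fiber for $4.33 (total $4.83, still need 0.0 g).
Filling from the cheapest source first is optimal under one linear minimum: $4.83.

$4.83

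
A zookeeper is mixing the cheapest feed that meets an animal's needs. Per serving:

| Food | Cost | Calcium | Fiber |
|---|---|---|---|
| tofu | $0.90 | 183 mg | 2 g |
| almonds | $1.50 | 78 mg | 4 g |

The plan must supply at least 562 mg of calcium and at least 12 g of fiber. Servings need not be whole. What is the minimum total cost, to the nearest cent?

$4.84

With two linear requirements the optimum uses one or two foods; enumerate the corners.
tofu only: max(562/183, 12/2) = 6 servings → $5.40.
almonds only: max(562/78, 12/4) = 7.205 servings → $10.81.
tofu + almonds with both tight: 2.278 servings and 1.861 servings → $4.84.
Cheapest feasible corner: $4.84.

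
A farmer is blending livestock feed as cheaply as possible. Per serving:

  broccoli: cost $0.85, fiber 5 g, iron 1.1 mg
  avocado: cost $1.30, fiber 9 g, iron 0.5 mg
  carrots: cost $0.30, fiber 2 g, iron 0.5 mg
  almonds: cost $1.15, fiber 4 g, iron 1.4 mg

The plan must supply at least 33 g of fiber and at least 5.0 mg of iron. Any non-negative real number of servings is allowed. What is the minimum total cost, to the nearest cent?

$4.86

Minimising a linear cost over {fiber ≥ 33, iron ≥ 5.0, servings ≥ 0} — the optimum is at a vertex, using one or two foods.
broccoli only: max(33/5, 5.0/1.1) = 6.6 servings → $5.61.
avocado only: max(33/9, 5.0/0.5) = 10 servings → $13.00.
carrots only: max(33/2, 5.0/0.5) = 16.5 servings → $4.95.
almonds only: max(33/4, 5.0/1.4) = 8.25 servings → $9.49.
broccoli + avocado with both tight: 3.851 servings and 1.527 servings → $5.26.
broccoli + carrots: intersection lies outside the first quadrant.
broccoli + almonds with both targets exact would need a negative amount; discard.
avocado + carrots with both tight: 1.857 servings and 8.143 servings → $4.86.
avocado + almonds with both tight: 2.472 servings and 2.689 servings → $6.31.
carrots + almonds with both targets exact would need a negative amount; discard.
Cheapest feasible corner: $4.86.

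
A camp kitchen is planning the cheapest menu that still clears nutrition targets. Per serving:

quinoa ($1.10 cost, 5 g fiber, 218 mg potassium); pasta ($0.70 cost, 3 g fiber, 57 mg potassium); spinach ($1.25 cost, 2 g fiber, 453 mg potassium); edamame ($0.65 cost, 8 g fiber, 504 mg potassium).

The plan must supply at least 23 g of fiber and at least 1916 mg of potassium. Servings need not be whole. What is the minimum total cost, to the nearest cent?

Check every corner: each single food scaled to meet both minima, and each pair solved so both constraints bind.
quinoa only: max(23/5, 1916/218) = 8.789 servings → $9.67.
pasta only: max(23/3, 1916/57) = 33.61 servings → $23.53.
spinach only: max(23/2, 1916/453) = 11.5 servings → $14.38.
edamame only: max(23/8, 1916/504) = 3.802 servings → $2.47.
quinoa + pasta: the both-tight solution has a negative serving — not a feasible corner.
quinoa + spinach with both tight: 3.601 servings and 2.496 servings → $7.08.
quinoa + edamame: intersection lies outside the first quadrant.
pasta + spinach with both tight: 5.291 servings and 3.564 servings → $8.16.
pasta + edamame with both targets exact would need a negative amount; discard.
spinach + edamame with both tight: 1.428 servings and 2.518 servings → $3.42.
Cheapest feasible corner: $2.47.

$2.47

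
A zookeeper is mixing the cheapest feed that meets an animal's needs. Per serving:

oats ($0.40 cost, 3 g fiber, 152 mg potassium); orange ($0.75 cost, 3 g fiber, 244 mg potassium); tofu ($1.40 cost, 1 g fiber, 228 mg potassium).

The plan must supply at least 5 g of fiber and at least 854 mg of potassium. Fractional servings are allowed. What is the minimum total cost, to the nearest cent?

$2.25

This is a tiny linear program; its minimum lies at a vertex of the feasible set. List the vertices and price them.
oats only: max(5/3, 854/152) = 5.618 servings → $2.25.
orange only: max(5/3, 854/244) = 3.5 servings → $2.62.
tofu only: max(5/1, 854/228) = 5 servings → $7.00.
oats + orange: intersection lies outside the first quadrant.
oats + tofu with both tight: 0.5376 servings and 3.387 servings → $4.96.
orange + tofu with both tight: 0.65 servings and 3.05 servings → $4.76.
The minimum over all feasible corners is $2.25.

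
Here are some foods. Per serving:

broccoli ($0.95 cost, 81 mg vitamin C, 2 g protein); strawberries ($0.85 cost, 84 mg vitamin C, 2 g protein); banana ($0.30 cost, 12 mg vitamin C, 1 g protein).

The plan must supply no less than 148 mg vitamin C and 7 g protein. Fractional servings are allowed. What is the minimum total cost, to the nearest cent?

$2.37

Check every corner: each single food scaled to meet both minima, and each pair solved so both constraints bind.
broccoli only: max(148/81, 7/2) = 3.5 servings → $3.33.
strawberries only: max(148/84, 7/2) = 3.5 servings → $2.98.
banana only: max(148/12, 7/1) = 12.33 servings → $3.70.
broccoli + strawberries: intersection lies outside the first quadrant.
broccoli + banana with both tight: 1.123 servings and 4.754 servings → $2.49.
strawberries + banana with both tight: 1.067 servings and 4.867 servings → $2.37.
Cheapest feasible corner: $2.37.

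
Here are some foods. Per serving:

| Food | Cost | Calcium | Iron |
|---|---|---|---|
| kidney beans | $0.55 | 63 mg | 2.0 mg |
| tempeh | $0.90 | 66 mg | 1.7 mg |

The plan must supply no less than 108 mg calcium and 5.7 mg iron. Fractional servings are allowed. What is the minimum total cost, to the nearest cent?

At the optimum either one food covers both requirements or two foods hit both targets exactly; no other combination can be cheaper.
kidney beans only: max(108/63, 5.7/2.0) = 2.85 servings → $1.57.
tempeh only: max(108/66, 5.7/1.7) = 3.353 servings → $3.02.
kidney beans + tempeh: intersection lies outside the first quadrant.
The minimum over all feasible corners is $1.57.

$1.57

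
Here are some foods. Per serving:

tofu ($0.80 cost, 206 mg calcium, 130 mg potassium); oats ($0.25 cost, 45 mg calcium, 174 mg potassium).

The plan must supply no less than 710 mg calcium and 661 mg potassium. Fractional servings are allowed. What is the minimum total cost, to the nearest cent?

tofu only: max(710/206, 661/130) = 5.085 servings → $4.07.
oats only: max(710/45, 661/174) = 15.78 servings → $3.94.
tofu + oats with both tight: 3.127 servings and 1.462 servings → $2.87.
The minimum over all feasible corners is $2.87.

$2.87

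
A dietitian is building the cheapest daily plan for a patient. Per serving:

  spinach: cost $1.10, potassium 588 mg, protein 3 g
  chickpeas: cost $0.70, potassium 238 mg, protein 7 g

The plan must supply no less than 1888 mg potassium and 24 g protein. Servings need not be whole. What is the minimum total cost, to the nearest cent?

The cheapest plan sits at a corner of the feasible region — with two constraints it uses at most two foods.
spinach only: max(1888/588, 24/3) = 8 servings → $8.80.
chickpeas only: max(1888/238, 24/7) = 7.933 servings → $5.55.
spinach + chickpeas with both tight: 2.206 servings and 2.483 servings → $4.16.
The minimum over all feasible corners is $4.16.

$4.16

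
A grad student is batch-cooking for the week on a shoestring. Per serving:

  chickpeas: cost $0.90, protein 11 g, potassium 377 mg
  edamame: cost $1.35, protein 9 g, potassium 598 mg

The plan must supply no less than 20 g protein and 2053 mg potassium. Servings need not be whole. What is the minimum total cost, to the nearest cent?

$4.63

This is a tiny linear program; its minimum lies at a vertex of the feasible set. List the vertices and price them.
chickpeas only: max(20/11, 2053/377) = 5.446 servings → $4.90.
edamame only: max(20/9, 2053/598) = 3.433 servings → $4.63.
chickpeas + edamame: intersection lies outside the first quadrant.
Cheapest feasible corner: $4.63.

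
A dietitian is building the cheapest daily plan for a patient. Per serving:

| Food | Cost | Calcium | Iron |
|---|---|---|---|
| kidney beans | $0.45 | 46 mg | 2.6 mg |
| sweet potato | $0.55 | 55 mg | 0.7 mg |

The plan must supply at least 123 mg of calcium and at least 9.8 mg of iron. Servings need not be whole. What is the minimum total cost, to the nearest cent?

$1.70

kidney beans only: max(123/46, 9.8/2.6) = 3.769 servings → $1.70.
sweet potato only: max(123/55, 9.8/0.7) = 14 servings → $7.70.
kidney beans + sweet potato: intersection lies outside the first quadrant.
Cheapest feasible corner: $1.70.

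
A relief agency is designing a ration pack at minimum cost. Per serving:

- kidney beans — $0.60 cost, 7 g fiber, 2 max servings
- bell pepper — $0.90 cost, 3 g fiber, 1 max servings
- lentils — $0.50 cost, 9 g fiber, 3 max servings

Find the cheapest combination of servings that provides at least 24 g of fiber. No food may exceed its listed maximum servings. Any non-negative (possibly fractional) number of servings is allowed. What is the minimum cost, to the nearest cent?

Cost per g of fiber: lentils $0.0556, kidney beans $0.0857, bell pepper $0.3000.
Take 2.667 servings of lentils: +24.0 g fiber for $1.33 (total $1.33, still need 0.0 g).
Greedy by cheapest-per-g is optimal for a single linear constraint, so the minimum cost is $1.33.

$1.33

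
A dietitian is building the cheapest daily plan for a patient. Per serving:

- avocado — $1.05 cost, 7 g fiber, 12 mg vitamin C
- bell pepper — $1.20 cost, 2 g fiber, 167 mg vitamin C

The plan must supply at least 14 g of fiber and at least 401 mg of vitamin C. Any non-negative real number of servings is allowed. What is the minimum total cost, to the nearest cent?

$4.17

The cheapest plan sits at a corner of the feasible region — with two constraints it uses at most two foods.
avocado only: max(14/7, 401/12) = 33.42 servings → $35.09.
bell pepper only: max(14/2, 401/167) = 7 servings → $8.40.
avocado + bell pepper with both tight: 1.341 servings and 2.305 servings → $4.17.
So the least-cost plan costs $4.17.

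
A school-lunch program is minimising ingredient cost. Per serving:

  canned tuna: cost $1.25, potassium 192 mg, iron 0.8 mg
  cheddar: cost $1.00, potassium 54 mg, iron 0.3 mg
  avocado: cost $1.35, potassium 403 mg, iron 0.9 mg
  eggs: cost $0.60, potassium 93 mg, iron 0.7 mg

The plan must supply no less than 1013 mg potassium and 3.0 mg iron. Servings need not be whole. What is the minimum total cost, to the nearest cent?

$3.83

Two binding constraints pin down two serving amounts, so the optimal mix uses at most two foods. The candidates are each food alone (scaled to the tighter of potassium/iron) and each pair with both constraints tight.
canned tuna only: max(1013/192, 3.0/0.8) = 5.276 servings → $6.60.
cheddar only: max(1013/54, 3.0/0.3) = 18.76 servings → $18.76.
avocado only: max(1013/403, 3.0/0.9) = 3.333 servings → $4.50.
eggs only: max(1013/93, 3.0/0.7) = 10.89 servings → $6.54.
canned tuna + cheddar: intersection lies outside the first quadrant.
canned tuna + avocado with both tight: 1.987 servings and 1.567 servings → $4.60.
canned tuna + eggs with both targets exact would need a negative amount; discard.
cheddar + avocado with both tight: 4.112 servings and 1.963 servings → $6.76.
cheddar + eggs: the both-tight solution has a negative serving — not a feasible corner.
avocado + eggs with both tight: 2.168 servings and 1.498 servings → $3.83.
The minimum over all feasible corners is $3.83.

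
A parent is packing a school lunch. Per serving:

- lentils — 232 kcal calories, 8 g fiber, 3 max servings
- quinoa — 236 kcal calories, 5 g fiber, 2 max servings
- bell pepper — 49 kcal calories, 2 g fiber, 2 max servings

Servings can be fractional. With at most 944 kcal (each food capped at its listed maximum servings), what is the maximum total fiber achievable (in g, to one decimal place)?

Fiber per kcal: bell pepper 0.04082, lentils 0.03448, quinoa 0.02119.
Take 2 servings of bell pepper: uses 98 kcal, +4.0 g fiber (running total 4.0 g).
Take 3 servings of lentils: uses 696 kcal, +24.0 g fiber (running total 28.0 g).
Take 0.6356 servings of quinoa: uses 150 kcal, +3.2 g fiber (running total 31.2 g).
Greedy by best ratio exhausts the calories allowance optimally: 31.2 g.

31.2 g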